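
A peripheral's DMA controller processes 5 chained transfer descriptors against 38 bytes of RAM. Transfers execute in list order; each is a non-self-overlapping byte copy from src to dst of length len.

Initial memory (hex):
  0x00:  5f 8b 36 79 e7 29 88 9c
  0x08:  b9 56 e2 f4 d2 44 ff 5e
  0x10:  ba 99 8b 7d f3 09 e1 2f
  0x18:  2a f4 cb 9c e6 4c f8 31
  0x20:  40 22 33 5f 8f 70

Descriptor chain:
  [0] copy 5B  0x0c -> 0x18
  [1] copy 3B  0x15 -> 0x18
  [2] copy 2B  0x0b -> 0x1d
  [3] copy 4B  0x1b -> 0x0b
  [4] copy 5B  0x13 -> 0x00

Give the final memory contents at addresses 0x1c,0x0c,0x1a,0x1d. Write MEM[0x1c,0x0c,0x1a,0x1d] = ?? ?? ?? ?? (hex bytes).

MEM[0x1c,0x0c,0x1a,0x1d] = ba ba 2f f4

  after D0: wrote 5B at 0x18 = d244ff5eba
  after D1: wrote 3B at 0x18 = 09e12f
  after D2: wrote 2B at 0x1d = f4d2
  after D3: wrote 4B at 0x0b = 5ebaf4d2
  after D4: wrote 5B at 0x00 = 7df309e12f
query mem[0x1c]=0xba, mem[0x0c]=0xba, mem[0x1a]=0x2f, mem[0x1d]=0xf4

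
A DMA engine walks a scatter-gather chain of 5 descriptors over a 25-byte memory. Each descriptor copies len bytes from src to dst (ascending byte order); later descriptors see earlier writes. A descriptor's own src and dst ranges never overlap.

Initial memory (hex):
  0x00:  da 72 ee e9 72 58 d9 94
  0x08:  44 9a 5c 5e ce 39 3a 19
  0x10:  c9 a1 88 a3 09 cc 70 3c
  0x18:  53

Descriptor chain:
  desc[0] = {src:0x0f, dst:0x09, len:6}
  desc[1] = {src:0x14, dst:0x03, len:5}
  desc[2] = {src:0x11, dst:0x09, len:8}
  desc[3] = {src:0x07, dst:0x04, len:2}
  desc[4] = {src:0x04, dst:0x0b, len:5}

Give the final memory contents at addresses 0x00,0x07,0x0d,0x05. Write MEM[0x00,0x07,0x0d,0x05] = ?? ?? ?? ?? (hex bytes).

MEM[0x00,0x07,0x0d,0x05] = da 53 3c 44

[0] 0x0f->0x09 len=6 : 19 c9 a1 88 a3 09
[1] 0x14->0x03 len=5 : 09 cc 70 3c 53
[2] 0x11->0x09 len=8 : a1 88 a3 09 cc 70 3c 53
[3] 0x07->0x04 len=2 : 53 44
[4] 0x04->0x0b len=5 : 53 44 3c 53 44
query mem[0x00]=0xda, mem[0x07]=0x53, mem[0x0d]=0x3c, mem[0x05]=0x44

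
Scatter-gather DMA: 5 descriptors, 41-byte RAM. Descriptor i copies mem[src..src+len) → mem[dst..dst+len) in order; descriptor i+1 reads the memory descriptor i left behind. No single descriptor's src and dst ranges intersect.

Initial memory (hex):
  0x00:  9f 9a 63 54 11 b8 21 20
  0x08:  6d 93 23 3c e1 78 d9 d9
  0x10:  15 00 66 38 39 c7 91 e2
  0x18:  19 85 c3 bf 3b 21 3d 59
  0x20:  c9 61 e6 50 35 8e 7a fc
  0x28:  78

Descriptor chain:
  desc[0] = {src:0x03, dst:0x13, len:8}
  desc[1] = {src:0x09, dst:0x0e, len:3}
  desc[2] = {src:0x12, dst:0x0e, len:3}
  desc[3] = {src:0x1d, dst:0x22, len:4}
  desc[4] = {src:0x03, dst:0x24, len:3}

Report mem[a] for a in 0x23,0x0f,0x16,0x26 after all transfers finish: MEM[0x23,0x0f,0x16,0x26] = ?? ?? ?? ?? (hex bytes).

  after D0: wrote 8B at 0x13 = 5411b821206d9323
  after D1: wrote 3B at 0x0e = 93233c
  after D2: wrote 3B at 0x0e = 665411
  after D3: wrote 4B at 0x22 = 213d59c9
  after D4: wrote 3B at 0x24 = 5411b8
query mem[0x23]=0x3d, mem[0x0f]=0x54, mem[0x16]=0x21, mem[0x26]=0xb8

MEM[0x23,0x0f,0x16,0x26] = 3d 54 21 b8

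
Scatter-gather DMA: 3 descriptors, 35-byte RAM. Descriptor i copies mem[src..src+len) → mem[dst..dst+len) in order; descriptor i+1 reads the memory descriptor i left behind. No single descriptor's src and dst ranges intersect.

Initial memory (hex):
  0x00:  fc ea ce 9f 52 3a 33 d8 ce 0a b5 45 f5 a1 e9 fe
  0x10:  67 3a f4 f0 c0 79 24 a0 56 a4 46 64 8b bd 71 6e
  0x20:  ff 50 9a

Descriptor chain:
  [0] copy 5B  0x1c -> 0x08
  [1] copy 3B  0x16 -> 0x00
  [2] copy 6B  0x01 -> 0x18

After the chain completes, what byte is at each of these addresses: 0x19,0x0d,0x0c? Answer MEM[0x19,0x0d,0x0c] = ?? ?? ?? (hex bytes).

MEM[0x19,0x0d,0x0c] = 56 a1 ff

#0 dst[0x08+5] := {0x8b,0xbd,0x71,0x6e,0xff}
#1 dst[0x00+3] := {0x24,0xa0,0x56}
#2 dst[0x18+6] := {0xa0,0x56,0x9f,0x52,0x3a,0x33}
query mem[0x19]=0x56, mem[0x0d]=0xa1, mem[0x0c]=0xff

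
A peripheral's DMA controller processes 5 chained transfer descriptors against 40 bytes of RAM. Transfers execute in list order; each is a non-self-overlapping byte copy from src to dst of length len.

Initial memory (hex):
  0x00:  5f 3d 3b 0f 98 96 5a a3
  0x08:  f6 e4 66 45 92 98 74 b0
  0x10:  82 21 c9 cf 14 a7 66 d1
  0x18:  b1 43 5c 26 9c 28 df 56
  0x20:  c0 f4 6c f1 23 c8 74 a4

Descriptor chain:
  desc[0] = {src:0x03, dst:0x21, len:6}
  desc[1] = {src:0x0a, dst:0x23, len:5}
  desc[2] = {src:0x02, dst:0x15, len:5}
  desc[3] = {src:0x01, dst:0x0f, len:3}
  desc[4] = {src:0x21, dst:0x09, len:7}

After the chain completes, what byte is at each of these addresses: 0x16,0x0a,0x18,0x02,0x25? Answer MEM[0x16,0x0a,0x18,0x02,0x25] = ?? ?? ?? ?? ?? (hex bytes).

[0] 0x03->0x21 len=6 : 0f 98 96 5a a3 f6
[1] 0x0a->0x23 len=5 : 66 45 92 98 74
[2] 0x02->0x15 len=5 : 3b 0f 98 96 5a
[3] 0x01->0x0f len=3 : 3d 3b 0f
[4] 0x21->0x09 len=7 : 0f 98 66 45 92 98 74
query mem[0x16]=0x0f, mem[0x0a]=0x98, mem[0x18]=0x96, mem[0x02]=0x3b, mem[0x25]=0x92

MEM[0x16,0x0a,0x18,0x02,0x25] = 0f 98 96 3b 92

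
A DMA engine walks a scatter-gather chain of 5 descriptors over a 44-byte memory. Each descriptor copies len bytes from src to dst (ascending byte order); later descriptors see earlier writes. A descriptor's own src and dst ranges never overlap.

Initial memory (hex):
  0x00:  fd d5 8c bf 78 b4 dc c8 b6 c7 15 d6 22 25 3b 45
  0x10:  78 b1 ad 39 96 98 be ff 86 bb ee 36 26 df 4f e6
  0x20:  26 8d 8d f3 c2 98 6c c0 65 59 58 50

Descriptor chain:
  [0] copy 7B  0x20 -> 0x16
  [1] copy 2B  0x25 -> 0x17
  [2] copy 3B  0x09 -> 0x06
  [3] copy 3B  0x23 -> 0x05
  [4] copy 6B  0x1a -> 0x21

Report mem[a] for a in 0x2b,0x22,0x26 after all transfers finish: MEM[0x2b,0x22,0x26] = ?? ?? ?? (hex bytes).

MEM[0x2b,0x22,0x26] = 50 98 e6

  after D0: wrote 7B at 0x16 = 268d8df3c2986c
  after D1: wrote 2B at 0x17 = 986c
  after D2: wrote 3B at 0x06 = c715d6
  after D3: wrote 3B at 0x05 = f3c298
  after D4: wrote 6B at 0x21 = c2986cdf4fe6
query mem[0x2b]=0x50, mem[0x22]=0x98, mem[0x26]=0xe6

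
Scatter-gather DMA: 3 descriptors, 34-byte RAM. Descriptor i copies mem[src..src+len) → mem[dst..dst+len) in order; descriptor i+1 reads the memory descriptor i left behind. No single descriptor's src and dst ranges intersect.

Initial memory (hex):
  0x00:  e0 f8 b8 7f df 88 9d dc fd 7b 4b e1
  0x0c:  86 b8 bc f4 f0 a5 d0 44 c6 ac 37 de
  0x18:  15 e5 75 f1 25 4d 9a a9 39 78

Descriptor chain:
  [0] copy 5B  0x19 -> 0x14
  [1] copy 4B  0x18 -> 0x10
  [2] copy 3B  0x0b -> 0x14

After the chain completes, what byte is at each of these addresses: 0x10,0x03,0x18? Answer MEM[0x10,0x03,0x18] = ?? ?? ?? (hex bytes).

[0] 0x19->0x14 len=5 : e5 75 f1 25 4d
[1] 0x18->0x10 len=4 : 4d e5 75 f1
[2] 0x0b->0x14 len=3 : e1 86 b8
query mem[0x10]=0x4d, mem[0x03]=0x7f, mem[0x18]=0x4d

MEM[0x10,0x03,0x18] = 4d 7f 4d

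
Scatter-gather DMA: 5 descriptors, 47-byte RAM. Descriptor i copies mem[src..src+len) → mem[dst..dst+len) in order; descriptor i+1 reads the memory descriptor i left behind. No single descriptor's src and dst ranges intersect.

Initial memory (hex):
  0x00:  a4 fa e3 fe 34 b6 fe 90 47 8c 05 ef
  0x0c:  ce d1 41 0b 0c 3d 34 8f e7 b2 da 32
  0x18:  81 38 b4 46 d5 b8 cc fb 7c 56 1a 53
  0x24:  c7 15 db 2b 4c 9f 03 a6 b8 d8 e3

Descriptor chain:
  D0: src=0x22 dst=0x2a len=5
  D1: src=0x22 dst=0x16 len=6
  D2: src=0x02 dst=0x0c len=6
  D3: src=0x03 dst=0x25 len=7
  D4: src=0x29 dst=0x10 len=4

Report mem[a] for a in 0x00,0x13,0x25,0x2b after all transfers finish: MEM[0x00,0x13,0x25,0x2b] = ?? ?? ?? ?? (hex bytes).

MEM[0x00,0x13,0x25,0x2b] = a4 c7 fe 8c

#0 dst[0x2a+5] := {0x1a,0x53,0xc7,0x15,0xdb}
#1 dst[0x16+6] := {0x1a,0x53,0xc7,0x15,0xdb,0x2b}
#2 dst[0x0c+6] := {0xe3,0xfe,0x34,0xb6,0xfe,0x90}
#3 dst[0x25+7] := {0xfe,0x34,0xb6,0xfe,0x90,0x47,0x8c}
#4 dst[0x10+4] := {0x90,0x47,0x8c,0xc7}
query mem[0x00]=0xa4, mem[0x13]=0xc7, mem[0x25]=0xfe, mem[0x2b]=0x8c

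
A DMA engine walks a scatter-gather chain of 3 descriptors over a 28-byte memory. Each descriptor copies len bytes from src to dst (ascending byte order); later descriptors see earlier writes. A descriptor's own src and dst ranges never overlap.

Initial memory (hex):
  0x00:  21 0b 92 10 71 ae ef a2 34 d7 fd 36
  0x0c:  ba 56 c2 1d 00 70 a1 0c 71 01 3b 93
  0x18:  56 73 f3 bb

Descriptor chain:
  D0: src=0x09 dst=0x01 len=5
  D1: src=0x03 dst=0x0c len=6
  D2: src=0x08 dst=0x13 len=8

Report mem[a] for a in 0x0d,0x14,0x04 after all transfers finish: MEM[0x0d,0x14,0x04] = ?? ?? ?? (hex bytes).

MEM[0x0d,0x14,0x04] = ba d7 ba

  after D0: wrote 5B at 0x01 = d7fd36ba56
  after D1: wrote 6B at 0x0c = 36ba56efa234
  after D2: wrote 8B at 0x13 = 34d7fd3636ba56ef
query mem[0x0d]=0xba, mem[0x14]=0xd7, mem[0x04]=0xba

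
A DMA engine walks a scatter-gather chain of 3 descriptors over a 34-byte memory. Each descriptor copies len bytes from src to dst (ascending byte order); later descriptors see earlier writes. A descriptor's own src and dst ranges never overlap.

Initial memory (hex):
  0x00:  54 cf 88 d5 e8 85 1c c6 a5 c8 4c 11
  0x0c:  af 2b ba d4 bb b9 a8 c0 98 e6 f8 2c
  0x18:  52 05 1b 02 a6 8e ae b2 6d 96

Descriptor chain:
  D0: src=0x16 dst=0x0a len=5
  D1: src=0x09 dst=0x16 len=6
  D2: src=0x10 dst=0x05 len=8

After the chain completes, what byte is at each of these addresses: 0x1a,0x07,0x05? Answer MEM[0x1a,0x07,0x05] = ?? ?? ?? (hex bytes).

#0 dst[0x0a+5] := {0xf8,0x2c,0x52,0x05,0x1b}
#1 dst[0x16+6] := {0xc8,0xf8,0x2c,0x52,0x05,0x1b}
#2 dst[0x05+8] := {0xbb,0xb9,0xa8,0xc0,0x98,0xe6,0xc8,0xf8}
query mem[0x1a]=0x05, mem[0x07]=0xa8, mem[0x05]=0xbb

MEM[0x1a,0x07,0x05] = 05 a8 bb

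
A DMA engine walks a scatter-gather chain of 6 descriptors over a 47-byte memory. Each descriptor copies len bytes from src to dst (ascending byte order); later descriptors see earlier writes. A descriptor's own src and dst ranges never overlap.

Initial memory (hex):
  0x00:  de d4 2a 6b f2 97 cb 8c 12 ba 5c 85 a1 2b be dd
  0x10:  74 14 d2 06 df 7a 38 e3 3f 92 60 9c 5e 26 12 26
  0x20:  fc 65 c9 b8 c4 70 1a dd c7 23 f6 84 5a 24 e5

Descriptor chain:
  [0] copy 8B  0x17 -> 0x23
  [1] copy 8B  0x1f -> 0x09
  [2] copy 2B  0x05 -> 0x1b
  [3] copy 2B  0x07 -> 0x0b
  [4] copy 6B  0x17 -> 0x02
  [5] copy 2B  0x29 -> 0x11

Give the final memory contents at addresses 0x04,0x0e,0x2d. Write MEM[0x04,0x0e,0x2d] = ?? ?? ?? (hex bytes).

MEM[0x04,0x0e,0x2d] = 92 3f 24

[0] 0x17->0x23 len=8 : e3 3f 92 60 9c 5e 26 12
[1] 0x1f->0x09 len=8 : 26 fc 65 c9 e3 3f 92 60
[2] 0x05->0x1b len=2 : 97 cb
[3] 0x07->0x0b len=2 : 8c 12
[4] 0x17->0x02 len=6 : e3 3f 92 60 97 cb
[5] 0x29->0x11 len=2 : 26 12
query mem[0x04]=0x92, mem[0x0e]=0x3f, mem[0x2d]=0x24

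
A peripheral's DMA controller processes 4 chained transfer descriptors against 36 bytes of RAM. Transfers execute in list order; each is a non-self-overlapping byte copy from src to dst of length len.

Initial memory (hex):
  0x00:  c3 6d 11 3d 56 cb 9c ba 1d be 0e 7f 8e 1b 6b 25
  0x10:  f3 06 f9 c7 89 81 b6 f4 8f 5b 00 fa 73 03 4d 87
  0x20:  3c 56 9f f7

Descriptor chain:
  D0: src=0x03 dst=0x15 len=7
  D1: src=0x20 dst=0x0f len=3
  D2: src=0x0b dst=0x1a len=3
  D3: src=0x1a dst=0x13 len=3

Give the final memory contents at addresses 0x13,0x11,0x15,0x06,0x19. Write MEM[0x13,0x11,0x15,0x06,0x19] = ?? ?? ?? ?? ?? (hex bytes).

D0: mem[0x15..0x1b] <- [3d 56 cb 9c ba 1d be]
D1: mem[0x0f..0x11] <- [3c 56 9f]
D2: mem[0x1a..0x1c] <- [7f 8e 1b]
D3: mem[0x13..0x15] <- [7f 8e 1b]
query mem[0x13]=0x7f, mem[0x11]=0x9f, mem[0x15]=0x1b, mem[0x06]=0x9c, mem[0x19]=0xba

MEM[0x13,0x11,0x15,0x06,0x19] = 7f 9f 1b 9c ba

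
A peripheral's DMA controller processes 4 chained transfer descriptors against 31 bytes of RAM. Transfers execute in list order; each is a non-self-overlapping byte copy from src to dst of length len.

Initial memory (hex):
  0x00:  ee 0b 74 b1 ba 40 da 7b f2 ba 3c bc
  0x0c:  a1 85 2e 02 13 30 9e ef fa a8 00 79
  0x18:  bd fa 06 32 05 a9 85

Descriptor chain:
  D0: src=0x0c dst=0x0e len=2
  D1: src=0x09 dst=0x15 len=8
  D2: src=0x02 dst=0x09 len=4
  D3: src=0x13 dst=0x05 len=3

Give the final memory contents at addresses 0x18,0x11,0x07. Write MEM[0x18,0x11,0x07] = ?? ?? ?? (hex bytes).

[0] 0x0c->0x0e len=2 : a1 85
[1] 0x09->0x15 len=8 : ba 3c bc a1 85 a1 85 13
[2] 0x02->0x09 len=4 : 74 b1 ba 40
[3] 0x13->0x05 len=3 : ef fa ba
query mem[0x18]=0xa1, mem[0x11]=0x30, mem[0x07]=0xba

MEM[0x18,0x11,0x07] = a1 30 ba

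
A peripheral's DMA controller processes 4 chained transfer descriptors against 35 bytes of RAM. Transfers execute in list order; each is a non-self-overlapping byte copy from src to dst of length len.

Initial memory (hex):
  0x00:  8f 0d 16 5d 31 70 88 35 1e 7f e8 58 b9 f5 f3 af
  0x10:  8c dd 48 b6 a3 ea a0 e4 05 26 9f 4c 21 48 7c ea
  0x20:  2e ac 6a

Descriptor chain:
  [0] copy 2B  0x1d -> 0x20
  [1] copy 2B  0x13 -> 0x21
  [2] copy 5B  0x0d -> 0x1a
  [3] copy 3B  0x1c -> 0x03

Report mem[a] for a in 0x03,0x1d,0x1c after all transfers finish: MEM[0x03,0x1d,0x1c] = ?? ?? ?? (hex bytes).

MEM[0x03,0x1d,0x1c] = af 8c af

#0 dst[0x20+2] := {0x48,0x7c}
#1 dst[0x21+2] := {0xb6,0xa3}
#2 dst[0x1a+5] := {0xf5,0xf3,0xaf,0x8c,0xdd}
#3 dst[0x03+3] := {0xaf,0x8c,0xdd}
query mem[0x03]=0xaf, mem[0x1d]=0x8c, mem[0x1c]=0xaf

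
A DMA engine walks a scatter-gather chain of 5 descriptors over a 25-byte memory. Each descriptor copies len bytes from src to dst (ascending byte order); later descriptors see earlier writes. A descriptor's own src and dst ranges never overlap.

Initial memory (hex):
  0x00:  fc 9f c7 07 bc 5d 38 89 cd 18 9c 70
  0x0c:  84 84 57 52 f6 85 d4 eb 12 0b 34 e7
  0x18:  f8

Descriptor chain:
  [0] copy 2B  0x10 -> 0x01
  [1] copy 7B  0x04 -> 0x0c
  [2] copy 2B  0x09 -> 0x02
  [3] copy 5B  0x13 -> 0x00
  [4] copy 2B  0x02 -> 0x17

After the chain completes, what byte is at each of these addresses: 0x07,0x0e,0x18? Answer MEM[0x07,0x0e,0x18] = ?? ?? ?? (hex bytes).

MEM[0x07,0x0e,0x18] = 89 38 34

[0] 0x10->0x01 len=2 : f6 85
[1] 0x04->0x0c len=7 : bc 5d 38 89 cd 18 9c
[2] 0x09->0x02 len=2 : 18 9c
[3] 0x13->0x00 len=5 : eb 12 0b 34 e7
[4] 0x02->0x17 len=2 : 0b 34
query mem[0x07]=0x89, mem[0x0e]=0x38, mem[0x18]=0x34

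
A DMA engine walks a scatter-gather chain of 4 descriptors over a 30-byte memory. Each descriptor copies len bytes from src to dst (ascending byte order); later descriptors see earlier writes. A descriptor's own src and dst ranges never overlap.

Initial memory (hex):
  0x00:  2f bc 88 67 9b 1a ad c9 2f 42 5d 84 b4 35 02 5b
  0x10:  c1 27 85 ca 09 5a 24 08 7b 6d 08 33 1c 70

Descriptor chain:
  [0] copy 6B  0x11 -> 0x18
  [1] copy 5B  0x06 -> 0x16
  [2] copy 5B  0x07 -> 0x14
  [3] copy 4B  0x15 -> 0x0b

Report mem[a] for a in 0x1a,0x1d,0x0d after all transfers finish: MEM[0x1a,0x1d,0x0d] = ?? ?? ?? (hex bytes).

MEM[0x1a,0x1d,0x0d] = 5d 24 5d

[0] 0x11->0x18 len=6 : 27 85 ca 09 5a 24
[1] 0x06->0x16 len=5 : ad c9 2f 42 5d
[2] 0x07->0x14 len=5 : c9 2f 42 5d 84
[3] 0x15->0x0b len=4 : 2f 42 5d 84
query mem[0x1a]=0x5d, mem[0x1d]=0x24, mem[0x0d]=0x5d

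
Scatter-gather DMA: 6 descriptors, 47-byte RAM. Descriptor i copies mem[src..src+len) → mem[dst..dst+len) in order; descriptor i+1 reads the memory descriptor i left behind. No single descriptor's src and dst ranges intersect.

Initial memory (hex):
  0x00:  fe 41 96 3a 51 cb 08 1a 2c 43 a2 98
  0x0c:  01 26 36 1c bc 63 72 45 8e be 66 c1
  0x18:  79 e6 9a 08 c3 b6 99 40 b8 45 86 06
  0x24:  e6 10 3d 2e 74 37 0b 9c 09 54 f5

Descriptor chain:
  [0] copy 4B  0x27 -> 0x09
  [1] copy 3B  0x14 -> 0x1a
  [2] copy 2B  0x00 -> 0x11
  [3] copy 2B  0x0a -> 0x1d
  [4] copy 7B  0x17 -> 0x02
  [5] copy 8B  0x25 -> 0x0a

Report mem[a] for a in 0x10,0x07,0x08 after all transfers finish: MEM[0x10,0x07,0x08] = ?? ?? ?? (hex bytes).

  after D0: wrote 4B at 0x09 = 2e74370b
  after D1: wrote 3B at 0x1a = 8ebe66
  after D2: wrote 2B at 0x11 = fe41
  after D3: wrote 2B at 0x1d = 7437
  after D4: wrote 7B at 0x02 = c179e68ebe6674
  after D5: wrote 8B at 0x0a = 103d2e74370b9c09
query mem[0x10]=0x9c, mem[0x07]=0x66, mem[0x08]=0x74

MEM[0x10,0x07,0x08] = 9c 66 74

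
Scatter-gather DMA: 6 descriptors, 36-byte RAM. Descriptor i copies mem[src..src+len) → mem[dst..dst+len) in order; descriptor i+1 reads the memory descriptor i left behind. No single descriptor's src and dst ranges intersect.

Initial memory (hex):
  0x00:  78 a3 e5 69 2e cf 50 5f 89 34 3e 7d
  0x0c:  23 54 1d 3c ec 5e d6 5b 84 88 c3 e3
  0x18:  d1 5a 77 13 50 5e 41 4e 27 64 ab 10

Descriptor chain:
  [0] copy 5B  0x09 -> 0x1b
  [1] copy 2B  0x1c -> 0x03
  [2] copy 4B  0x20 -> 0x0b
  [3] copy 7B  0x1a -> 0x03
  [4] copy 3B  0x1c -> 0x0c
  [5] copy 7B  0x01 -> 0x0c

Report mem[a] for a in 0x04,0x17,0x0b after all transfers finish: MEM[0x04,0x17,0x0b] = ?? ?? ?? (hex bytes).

MEM[0x04,0x17,0x0b] = 34 e3 27

D0: mem[0x1b..0x1f] <- [34 3e 7d 23 54]
D1: mem[0x03..0x04] <- [3e 7d]
D2: mem[0x0b..0x0e] <- [27 64 ab 10]
D3: mem[0x03..0x09] <- [77 34 3e 7d 23 54 27]
D4: mem[0x0c..0x0e] <- [3e 7d 23]
D5: mem[0x0c..0x12] <- [a3 e5 77 34 3e 7d 23]
query mem[0x04]=0x34, mem[0x17]=0xe3, mem[0x0b]=0x27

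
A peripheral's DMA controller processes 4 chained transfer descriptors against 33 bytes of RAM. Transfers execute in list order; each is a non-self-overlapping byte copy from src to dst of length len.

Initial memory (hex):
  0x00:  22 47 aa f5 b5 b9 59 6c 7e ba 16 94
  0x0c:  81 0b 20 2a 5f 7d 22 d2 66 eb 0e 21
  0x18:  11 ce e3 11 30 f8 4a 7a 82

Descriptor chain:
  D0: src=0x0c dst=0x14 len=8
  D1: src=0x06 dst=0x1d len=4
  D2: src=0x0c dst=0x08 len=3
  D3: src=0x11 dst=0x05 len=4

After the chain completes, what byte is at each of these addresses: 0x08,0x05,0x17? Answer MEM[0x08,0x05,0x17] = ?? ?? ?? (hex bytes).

MEM[0x08,0x05,0x17] = 81 7d 2a

  after D0: wrote 8B at 0x14 = 810b202a5f7d22d2
  after D1: wrote 4B at 0x1d = 596c7eba
  after D2: wrote 3B at 0x08 = 810b20
  after D3: wrote 4B at 0x05 = 7d22d281
query mem[0x08]=0x81, mem[0x05]=0x7d, mem[0x17]=0x2a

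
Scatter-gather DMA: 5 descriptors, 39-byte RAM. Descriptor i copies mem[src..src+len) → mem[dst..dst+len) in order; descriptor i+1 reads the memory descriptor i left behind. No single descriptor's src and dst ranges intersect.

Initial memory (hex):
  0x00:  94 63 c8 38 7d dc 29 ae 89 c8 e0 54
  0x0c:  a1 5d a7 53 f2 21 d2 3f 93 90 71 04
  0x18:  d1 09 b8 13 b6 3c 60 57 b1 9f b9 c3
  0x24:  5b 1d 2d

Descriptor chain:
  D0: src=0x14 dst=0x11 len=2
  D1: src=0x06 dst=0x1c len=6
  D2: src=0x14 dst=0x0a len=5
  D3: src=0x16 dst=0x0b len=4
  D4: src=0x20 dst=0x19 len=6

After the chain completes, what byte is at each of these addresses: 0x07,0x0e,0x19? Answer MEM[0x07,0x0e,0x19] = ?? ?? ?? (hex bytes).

MEM[0x07,0x0e,0x19] = ae 09 e0

D0: mem[0x11..0x12] <- [93 90]
D1: mem[0x1c..0x21] <- [29 ae 89 c8 e0 54]
D2: mem[0x0a..0x0e] <- [93 90 71 04 d1]
D3: mem[0x0b..0x0e] <- [71 04 d1 09]
D4: mem[0x19..0x1e] <- [e0 54 b9 c3 5b 1d]
query mem[0x07]=0xae, mem[0x0e]=0x09, mem[0x19]=0xe0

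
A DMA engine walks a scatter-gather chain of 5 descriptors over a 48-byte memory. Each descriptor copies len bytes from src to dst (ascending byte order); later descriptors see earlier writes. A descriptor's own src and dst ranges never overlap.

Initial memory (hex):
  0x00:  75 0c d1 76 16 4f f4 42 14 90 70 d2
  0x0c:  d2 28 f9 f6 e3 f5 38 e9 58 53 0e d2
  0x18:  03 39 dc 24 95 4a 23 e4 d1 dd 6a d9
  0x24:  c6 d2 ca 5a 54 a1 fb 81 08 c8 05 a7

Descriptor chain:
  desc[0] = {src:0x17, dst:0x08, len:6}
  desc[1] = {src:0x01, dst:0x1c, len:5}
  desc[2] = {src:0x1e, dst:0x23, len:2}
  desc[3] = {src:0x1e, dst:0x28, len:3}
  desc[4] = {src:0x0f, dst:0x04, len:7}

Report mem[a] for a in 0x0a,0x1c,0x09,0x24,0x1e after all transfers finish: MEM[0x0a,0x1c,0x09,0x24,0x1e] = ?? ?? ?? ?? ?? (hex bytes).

[0] 0x17->0x08 len=6 : d2 03 39 dc 24 95
[1] 0x01->0x1c len=5 : 0c d1 76 16 4f
[2] 0x1e->0x23 len=2 : 76 16
[3] 0x1e->0x28 len=3 : 76 16 4f
[4] 0x0f->0x04 len=7 : f6 e3 f5 38 e9 58 53
query mem[0x0a]=0x53, mem[0x1c]=0x0c, mem[0x09]=0x58, mem[0x24]=0x16, mem[0x1e]=0x76

MEM[0x0a,0x1c,0x09,0x24,0x1e] = 53 0c 58 16 76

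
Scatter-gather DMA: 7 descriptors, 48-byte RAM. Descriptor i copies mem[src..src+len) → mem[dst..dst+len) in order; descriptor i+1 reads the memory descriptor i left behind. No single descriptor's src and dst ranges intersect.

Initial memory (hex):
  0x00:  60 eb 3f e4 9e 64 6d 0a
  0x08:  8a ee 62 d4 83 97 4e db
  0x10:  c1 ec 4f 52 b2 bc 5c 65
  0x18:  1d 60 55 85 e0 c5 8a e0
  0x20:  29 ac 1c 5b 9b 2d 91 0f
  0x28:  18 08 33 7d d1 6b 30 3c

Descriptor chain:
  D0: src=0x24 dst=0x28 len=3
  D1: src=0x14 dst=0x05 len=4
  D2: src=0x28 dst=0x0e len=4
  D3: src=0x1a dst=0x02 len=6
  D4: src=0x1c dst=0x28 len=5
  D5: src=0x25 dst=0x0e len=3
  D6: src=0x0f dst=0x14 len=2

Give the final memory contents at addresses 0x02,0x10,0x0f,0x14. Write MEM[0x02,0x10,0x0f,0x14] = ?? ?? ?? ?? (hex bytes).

  after D0: wrote 3B at 0x28 = 9b2d91
  after D1: wrote 4B at 0x05 = b2bc5c65
  after D2: wrote 4B at 0x0e = 9b2d917d
  after D3: wrote 6B at 0x02 = 5585e0c58ae0
  after D4: wrote 5B at 0x28 = e0c58ae029
  after D5: wrote 3B at 0x0e = 2d910f
  after D6: wrote 2B at 0x14 = 910f
query mem[0x02]=0x55, mem[0x10]=0x0f, mem[0x0f]=0x91, mem[0x14]=0x91

MEM[0x02,0x10,0x0f,0x14] = 55 0f 91 91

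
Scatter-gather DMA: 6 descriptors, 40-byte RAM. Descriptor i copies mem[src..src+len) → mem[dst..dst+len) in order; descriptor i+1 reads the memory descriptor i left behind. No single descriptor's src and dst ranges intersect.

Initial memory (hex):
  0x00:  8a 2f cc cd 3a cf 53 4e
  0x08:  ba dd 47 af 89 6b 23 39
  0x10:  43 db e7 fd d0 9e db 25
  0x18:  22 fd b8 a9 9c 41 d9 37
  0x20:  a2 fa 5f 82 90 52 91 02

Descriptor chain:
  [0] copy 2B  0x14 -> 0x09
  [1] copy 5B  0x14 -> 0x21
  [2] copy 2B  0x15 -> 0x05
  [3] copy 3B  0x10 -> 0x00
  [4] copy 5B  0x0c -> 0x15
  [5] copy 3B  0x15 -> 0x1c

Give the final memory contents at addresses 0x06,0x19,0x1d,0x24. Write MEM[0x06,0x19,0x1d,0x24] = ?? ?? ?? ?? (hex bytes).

MEM[0x06,0x19,0x1d,0x24] = db 43 6b 25

[0] 0x14->0x09 len=2 : d0 9e
[1] 0x14->0x21 len=5 : d0 9e db 25 22
[2] 0x15->0x05 len=2 : 9e db
[3] 0x10->0x00 len=3 : 43 db e7
[4] 0x0c->0x15 len=5 : 89 6b 23 39 43
[5] 0x15->0x1c len=3 : 89 6b 23
query mem[0x06]=0xdb, mem[0x19]=0x43, mem[0x1d]=0x6b, mem[0x24]=0x25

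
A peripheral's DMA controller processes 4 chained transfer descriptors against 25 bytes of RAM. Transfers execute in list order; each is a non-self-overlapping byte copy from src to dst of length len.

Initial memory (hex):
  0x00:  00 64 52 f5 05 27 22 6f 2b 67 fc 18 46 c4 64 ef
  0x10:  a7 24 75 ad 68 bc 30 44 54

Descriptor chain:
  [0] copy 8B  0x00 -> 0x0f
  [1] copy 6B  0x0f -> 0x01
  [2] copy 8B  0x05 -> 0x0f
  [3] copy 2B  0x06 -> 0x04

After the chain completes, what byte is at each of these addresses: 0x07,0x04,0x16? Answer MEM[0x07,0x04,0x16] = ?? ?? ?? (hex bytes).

  after D0: wrote 8B at 0x0f = 006452f50527226f
  after D1: wrote 6B at 0x01 = 006452f50527
  after D2: wrote 8B at 0x0f = 05276f2b67fc1846
  after D3: wrote 2B at 0x04 = 276f
query mem[0x07]=0x6f, mem[0x04]=0x27, mem[0x16]=0x46

MEM[0x07,0x04,0x16] = 6f 27 46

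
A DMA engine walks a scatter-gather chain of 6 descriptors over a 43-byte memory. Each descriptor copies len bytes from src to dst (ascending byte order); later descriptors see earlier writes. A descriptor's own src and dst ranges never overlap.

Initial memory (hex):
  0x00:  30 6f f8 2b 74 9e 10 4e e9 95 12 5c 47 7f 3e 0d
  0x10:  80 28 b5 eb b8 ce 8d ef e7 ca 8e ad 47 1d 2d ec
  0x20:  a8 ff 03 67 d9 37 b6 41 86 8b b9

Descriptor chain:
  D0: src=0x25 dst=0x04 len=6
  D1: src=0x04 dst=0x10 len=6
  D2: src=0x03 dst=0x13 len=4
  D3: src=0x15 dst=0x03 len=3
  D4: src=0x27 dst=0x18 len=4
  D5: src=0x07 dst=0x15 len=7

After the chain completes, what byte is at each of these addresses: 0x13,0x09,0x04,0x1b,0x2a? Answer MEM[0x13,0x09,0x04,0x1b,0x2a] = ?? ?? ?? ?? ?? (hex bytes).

MEM[0x13,0x09,0x04,0x1b,0x2a] = 2b b9 41 7f b9

D0: mem[0x04..0x09] <- [37 b6 41 86 8b b9]
D1: mem[0x10..0x15] <- [37 b6 41 86 8b b9]
D2: mem[0x13..0x16] <- [2b 37 b6 41]
D3: mem[0x03..0x05] <- [b6 41 ef]
D4: mem[0x18..0x1b] <- [41 86 8b b9]
D5: mem[0x15..0x1b] <- [86 8b b9 12 5c 47 7f]
query mem[0x13]=0x2b, mem[0x09]=0xb9, mem[0x04]=0x41, mem[0x1b]=0x7f, mem[0x2a]=0xb9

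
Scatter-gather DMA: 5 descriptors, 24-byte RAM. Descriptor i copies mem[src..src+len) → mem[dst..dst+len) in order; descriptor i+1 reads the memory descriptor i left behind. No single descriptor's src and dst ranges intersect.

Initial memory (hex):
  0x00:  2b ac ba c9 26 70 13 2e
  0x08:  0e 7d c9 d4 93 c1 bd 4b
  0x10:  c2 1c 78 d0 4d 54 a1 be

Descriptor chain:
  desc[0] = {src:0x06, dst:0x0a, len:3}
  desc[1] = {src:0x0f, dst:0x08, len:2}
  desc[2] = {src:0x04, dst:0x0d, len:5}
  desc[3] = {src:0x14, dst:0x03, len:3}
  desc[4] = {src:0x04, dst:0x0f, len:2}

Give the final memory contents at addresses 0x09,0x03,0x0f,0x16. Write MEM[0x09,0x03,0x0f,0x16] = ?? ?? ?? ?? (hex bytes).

[0] 0x06->0x0a len=3 : 13 2e 0e
[1] 0x0f->0x08 len=2 : 4b c2
[2] 0x04->0x0d len=5 : 26 70 13 2e 4b
[3] 0x14->0x03 len=3 : 4d 54 a1
[4] 0x04->0x0f len=2 : 54 a1
query mem[0x09]=0xc2, mem[0x03]=0x4d, mem[0x0f]=0x54, mem[0x16]=0xa1

MEM[0x09,0x03,0x0f,0x16] = c2 4d 54 a1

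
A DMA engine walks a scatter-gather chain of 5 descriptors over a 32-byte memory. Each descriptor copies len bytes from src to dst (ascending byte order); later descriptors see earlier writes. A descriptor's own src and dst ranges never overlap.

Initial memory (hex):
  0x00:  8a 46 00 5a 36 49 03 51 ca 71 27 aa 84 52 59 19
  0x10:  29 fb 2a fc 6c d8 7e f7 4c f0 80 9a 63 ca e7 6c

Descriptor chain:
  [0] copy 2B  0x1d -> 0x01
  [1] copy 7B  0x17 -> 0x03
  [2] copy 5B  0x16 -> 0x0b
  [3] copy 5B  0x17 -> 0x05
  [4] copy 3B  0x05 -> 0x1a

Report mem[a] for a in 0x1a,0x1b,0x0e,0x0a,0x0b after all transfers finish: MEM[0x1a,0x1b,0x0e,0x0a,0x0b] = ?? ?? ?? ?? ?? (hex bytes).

MEM[0x1a,0x1b,0x0e,0x0a,0x0b] = f7 4c f0 27 7e

[0] 0x1d->0x01 len=2 : ca e7
[1] 0x17->0x03 len=7 : f7 4c f0 80 9a 63 ca
[2] 0x16->0x0b len=5 : 7e f7 4c f0 80
[3] 0x17->0x05 len=5 : f7 4c f0 80 9a
[4] 0x05->0x1a len=3 : f7 4c f0
query mem[0x1a]=0xf7, mem[0x1b]=0x4c, mem[0x0e]=0xf0, mem[0x0a]=0x27, mem[0x0b]=0x7e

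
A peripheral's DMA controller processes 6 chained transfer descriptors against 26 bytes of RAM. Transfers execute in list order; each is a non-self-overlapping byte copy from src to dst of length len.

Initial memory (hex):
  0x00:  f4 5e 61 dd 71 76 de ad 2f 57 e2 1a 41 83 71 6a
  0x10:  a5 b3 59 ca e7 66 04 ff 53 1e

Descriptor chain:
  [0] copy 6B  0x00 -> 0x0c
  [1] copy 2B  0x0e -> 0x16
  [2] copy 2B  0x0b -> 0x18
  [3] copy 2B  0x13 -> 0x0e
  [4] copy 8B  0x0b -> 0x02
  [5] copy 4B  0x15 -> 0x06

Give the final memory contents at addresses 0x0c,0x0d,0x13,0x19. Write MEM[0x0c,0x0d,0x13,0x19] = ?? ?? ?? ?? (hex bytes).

D0: mem[0x0c..0x11] <- [f4 5e 61 dd 71 76]
D1: mem[0x16..0x17] <- [61 dd]
D2: mem[0x18..0x19] <- [1a f4]
D3: mem[0x0e..0x0f] <- [ca e7]
D4: mem[0x02..0x09] <- [1a f4 5e ca e7 71 76 59]
D5: mem[0x06..0x09] <- [66 61 dd 1a]
query mem[0x0c]=0xf4, mem[0x0d]=0x5e, mem[0x13]=0xca, mem[0x19]=0xf4

MEM[0x0c,0x0d,0x13,0x19] = f4 5e ca f4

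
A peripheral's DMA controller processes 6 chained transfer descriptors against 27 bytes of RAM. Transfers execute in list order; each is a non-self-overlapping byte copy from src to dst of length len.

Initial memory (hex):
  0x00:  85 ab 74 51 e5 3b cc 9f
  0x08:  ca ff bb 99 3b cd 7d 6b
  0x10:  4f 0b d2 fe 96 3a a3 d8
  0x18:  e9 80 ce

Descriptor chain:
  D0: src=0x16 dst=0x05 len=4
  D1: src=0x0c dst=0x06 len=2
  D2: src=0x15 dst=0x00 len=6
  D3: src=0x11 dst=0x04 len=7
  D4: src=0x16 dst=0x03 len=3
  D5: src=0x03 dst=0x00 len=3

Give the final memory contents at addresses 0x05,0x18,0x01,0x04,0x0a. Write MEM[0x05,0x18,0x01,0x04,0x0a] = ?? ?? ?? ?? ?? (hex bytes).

[0] 0x16->0x05 len=4 : a3 d8 e9 80
[1] 0x0c->0x06 len=2 : 3b cd
[2] 0x15->0x00 len=6 : 3a a3 d8 e9 80 ce
[3] 0x11->0x04 len=7 : 0b d2 fe 96 3a a3 d8
[4] 0x16->0x03 len=3 : a3 d8 e9
[5] 0x03->0x00 len=3 : a3 d8 e9
query mem[0x05]=0xe9, mem[0x18]=0xe9, mem[0x01]=0xd8, mem[0x04]=0xd8, mem[0x0a]=0xd8

MEM[0x05,0x18,0x01,0x04,0x0a] = e9 e9 d8 d8 d8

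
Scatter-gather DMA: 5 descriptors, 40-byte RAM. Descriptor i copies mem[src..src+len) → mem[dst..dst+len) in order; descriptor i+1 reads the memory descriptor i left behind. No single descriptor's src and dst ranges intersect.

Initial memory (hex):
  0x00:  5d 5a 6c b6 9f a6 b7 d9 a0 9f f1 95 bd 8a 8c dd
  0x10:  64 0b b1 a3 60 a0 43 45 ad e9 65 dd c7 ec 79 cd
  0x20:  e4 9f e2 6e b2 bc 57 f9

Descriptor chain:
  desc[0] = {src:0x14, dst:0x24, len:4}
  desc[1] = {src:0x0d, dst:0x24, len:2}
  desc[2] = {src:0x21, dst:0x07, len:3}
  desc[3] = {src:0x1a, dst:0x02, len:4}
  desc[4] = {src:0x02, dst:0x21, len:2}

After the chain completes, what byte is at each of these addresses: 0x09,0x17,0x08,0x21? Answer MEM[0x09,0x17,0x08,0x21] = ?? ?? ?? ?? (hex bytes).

  after D0: wrote 4B at 0x24 = 60a04345
  after D1: wrote 2B at 0x24 = 8a8c
  after D2: wrote 3B at 0x07 = 9fe26e
  after D3: wrote 4B at 0x02 = 65ddc7ec
  after D4: wrote 2B at 0x21 = 65dd
query mem[0x09]=0x6e, mem[0x17]=0x45, mem[0x08]=0xe2, mem[0x21]=0x65

MEM[0x09,0x17,0x08,0x21] = 6e 45 e2 65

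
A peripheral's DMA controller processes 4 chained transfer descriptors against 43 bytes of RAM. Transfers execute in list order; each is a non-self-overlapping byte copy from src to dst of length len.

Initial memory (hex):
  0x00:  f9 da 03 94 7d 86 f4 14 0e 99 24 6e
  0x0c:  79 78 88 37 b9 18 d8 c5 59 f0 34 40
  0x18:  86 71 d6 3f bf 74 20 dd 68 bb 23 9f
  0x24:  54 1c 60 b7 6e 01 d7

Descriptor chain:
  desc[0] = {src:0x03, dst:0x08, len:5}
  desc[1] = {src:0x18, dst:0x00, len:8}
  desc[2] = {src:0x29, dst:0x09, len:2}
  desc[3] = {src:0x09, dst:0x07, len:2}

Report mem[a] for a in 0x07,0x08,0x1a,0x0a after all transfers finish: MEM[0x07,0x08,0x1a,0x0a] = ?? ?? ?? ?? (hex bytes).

[0] 0x03->0x08 len=5 : 94 7d 86 f4 14
[1] 0x18->0x00 len=8 : 86 71 d6 3f bf 74 20 dd
[2] 0x29->0x09 len=2 : 01 d7
[3] 0x09->0x07 len=2 : 01 d7
query mem[0x07]=0x01, mem[0x08]=0xd7, mem[0x1a]=0xd6, mem[0x0a]=0xd7

MEM[0x07,0x08,0x1a,0x0a] = 01 d7 d6 d7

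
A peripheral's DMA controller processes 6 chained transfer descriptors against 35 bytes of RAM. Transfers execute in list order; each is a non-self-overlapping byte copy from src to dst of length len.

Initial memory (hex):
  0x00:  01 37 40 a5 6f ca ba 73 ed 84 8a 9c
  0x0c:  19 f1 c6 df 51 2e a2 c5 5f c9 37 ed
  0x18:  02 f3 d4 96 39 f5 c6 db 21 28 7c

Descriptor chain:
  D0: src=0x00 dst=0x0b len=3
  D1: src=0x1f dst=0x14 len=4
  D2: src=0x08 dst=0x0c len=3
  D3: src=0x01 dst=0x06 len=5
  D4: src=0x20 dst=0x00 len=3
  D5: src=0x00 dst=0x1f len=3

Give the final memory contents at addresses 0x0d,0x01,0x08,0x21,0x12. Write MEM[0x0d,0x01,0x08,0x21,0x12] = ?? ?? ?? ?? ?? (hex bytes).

  after D0: wrote 3B at 0x0b = 013740
  after D1: wrote 4B at 0x14 = db21287c
  after D2: wrote 3B at 0x0c = ed848a
  after D3: wrote 5B at 0x06 = 3740a56fca
  after D4: wrote 3B at 0x00 = 21287c
  after D5: wrote 3B at 0x1f = 21287c
query mem[0x0d]=0x84, mem[0x01]=0x28, mem[0x08]=0xa5, mem[0x21]=0x7c, mem[0x12]=0xa2

MEM[0x0d,0x01,0x08,0x21,0x12] = 84 28 a5 7c a2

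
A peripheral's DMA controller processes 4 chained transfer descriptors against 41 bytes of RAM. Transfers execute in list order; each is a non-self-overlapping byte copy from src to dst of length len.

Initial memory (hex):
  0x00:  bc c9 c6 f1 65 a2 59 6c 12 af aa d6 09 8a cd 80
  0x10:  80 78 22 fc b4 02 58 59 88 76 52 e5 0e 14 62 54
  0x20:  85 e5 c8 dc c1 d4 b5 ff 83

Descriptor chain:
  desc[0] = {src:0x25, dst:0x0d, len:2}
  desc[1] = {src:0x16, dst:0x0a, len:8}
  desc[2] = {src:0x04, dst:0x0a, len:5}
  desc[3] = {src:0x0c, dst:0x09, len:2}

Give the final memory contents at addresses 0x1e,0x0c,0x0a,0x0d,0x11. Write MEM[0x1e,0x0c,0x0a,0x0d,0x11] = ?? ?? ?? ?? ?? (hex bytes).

[0] 0x25->0x0d len=2 : d4 b5
[1] 0x16->0x0a len=8 : 58 59 88 76 52 e5 0e 14
[2] 0x04->0x0a len=5 : 65 a2 59 6c 12
[3] 0x0c->0x09 len=2 : 59 6c
query mem[0x1e]=0x62, mem[0x0c]=0x59, mem[0x0a]=0x6c, mem[0x0d]=0x6c, mem[0x11]=0x14

MEM[0x1e,0x0c,0x0a,0x0d,0x11] = 62 59 6c 6c 14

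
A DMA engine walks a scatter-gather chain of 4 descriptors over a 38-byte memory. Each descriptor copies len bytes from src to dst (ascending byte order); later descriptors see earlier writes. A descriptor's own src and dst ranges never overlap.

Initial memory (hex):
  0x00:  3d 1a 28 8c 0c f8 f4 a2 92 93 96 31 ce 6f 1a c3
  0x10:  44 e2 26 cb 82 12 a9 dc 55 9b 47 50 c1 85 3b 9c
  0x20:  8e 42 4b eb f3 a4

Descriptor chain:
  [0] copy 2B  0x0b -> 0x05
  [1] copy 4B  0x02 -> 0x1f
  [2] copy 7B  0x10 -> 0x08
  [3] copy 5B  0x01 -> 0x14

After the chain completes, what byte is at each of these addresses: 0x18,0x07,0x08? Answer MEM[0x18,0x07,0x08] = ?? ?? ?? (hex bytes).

#0 dst[0x05+2] := {0x31,0xce}
#1 dst[0x1f+4] := {0x28,0x8c,0x0c,0x31}
#2 dst[0x08+7] := {0x44,0xe2,0x26,0xcb,0x82,0x12,0xa9}
#3 dst[0x14+5] := {0x1a,0x28,0x8c,0x0c,0x31}
query mem[0x18]=0x31, mem[0x07]=0xa2, mem[0x08]=0x44

MEM[0x18,0x07,0x08] = 31 a2 44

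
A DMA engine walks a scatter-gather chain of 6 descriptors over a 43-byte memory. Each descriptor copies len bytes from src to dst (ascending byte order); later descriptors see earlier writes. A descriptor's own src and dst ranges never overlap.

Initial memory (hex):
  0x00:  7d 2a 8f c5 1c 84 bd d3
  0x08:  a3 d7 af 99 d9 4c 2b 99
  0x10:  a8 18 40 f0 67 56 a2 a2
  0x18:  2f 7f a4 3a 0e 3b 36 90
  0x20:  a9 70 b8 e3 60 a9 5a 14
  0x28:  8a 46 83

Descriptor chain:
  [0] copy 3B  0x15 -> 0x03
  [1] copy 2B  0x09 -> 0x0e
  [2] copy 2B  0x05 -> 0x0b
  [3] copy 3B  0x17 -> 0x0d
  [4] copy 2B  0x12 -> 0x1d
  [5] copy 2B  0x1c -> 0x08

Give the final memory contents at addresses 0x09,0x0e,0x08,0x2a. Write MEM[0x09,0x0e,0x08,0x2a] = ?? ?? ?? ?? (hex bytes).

  after D0: wrote 3B at 0x03 = 56a2a2
  after D1: wrote 2B at 0x0e = d7af
  after D2: wrote 2B at 0x0b = a2bd
  after D3: wrote 3B at 0x0d = a22f7f
  after D4: wrote 2B at 0x1d = 40f0
  after D5: wrote 2B at 0x08 = 0e40
query mem[0x09]=0x40, mem[0x0e]=0x2f, mem[0x08]=0x0e, mem[0x2a]=0x83

MEM[0x09,0x0e,0x08,0x2a] = 40 2f 0e 83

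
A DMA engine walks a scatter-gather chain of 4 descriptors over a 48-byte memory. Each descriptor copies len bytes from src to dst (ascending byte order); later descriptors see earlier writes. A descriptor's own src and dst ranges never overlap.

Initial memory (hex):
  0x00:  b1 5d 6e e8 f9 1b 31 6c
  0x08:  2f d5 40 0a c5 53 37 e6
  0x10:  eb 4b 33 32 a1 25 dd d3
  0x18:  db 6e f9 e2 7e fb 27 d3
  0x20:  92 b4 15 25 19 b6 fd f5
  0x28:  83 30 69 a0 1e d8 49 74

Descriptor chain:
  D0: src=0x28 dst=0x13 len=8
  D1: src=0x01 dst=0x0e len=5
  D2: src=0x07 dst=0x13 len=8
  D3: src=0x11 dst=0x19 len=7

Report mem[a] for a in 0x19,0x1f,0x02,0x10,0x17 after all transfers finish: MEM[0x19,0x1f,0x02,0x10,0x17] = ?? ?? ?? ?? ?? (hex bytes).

MEM[0x19,0x1f,0x02,0x10,0x17] = f9 0a 6e e8 0a

D0: mem[0x13..0x1a] <- [83 30 69 a0 1e d8 49 74]
D1: mem[0x0e..0x12] <- [5d 6e e8 f9 1b]
D2: mem[0x13..0x1a] <- [6c 2f d5 40 0a c5 53 5d]
D3: mem[0x19..0x1f] <- [f9 1b 6c 2f d5 40 0a]
query mem[0x19]=0xf9, mem[0x1f]=0x0a, mem[0x02]=0x6e, mem[0x10]=0xe8, mem[0x17]=0x0a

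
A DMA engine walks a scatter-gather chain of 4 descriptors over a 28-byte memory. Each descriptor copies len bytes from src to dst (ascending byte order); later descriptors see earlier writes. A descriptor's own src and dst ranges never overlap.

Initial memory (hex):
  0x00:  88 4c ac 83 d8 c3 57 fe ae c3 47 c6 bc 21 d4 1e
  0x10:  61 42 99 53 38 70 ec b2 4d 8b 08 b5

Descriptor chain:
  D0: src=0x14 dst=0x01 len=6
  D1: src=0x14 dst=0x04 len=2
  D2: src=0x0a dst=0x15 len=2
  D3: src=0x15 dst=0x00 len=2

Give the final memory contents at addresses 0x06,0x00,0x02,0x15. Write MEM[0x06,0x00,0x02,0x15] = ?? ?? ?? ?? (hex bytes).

MEM[0x06,0x00,0x02,0x15] = 8b 47 70 47

D0: mem[0x01..0x06] <- [38 70 ec b2 4d 8b]
D1: mem[0x04..0x05] <- [38 70]
D2: mem[0x15..0x16] <- [47 c6]
D3: mem[0x00..0x01] <- [47 c6]
query mem[0x06]=0x8b, mem[0x00]=0x47, mem[0x02]=0x70, mem[0x15]=0x47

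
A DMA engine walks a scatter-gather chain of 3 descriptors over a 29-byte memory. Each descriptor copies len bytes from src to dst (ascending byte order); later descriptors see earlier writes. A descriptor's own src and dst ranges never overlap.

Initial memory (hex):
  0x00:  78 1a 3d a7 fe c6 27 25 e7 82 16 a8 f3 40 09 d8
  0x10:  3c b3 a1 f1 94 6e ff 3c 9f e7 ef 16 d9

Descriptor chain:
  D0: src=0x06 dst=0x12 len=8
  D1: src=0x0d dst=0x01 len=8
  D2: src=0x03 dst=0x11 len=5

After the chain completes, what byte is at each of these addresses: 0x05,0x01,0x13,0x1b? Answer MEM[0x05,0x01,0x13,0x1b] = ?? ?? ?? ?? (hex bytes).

  after D0: wrote 8B at 0x12 = 2725e78216a8f340
  after D1: wrote 8B at 0x01 = 4009d83cb32725e7
  after D2: wrote 5B at 0x11 = d83cb32725
query mem[0x05]=0xb3, mem[0x01]=0x40, mem[0x13]=0xb3, mem[0x1b]=0x16

MEM[0x05,0x01,0x13,0x1b] = b3 40 b3 16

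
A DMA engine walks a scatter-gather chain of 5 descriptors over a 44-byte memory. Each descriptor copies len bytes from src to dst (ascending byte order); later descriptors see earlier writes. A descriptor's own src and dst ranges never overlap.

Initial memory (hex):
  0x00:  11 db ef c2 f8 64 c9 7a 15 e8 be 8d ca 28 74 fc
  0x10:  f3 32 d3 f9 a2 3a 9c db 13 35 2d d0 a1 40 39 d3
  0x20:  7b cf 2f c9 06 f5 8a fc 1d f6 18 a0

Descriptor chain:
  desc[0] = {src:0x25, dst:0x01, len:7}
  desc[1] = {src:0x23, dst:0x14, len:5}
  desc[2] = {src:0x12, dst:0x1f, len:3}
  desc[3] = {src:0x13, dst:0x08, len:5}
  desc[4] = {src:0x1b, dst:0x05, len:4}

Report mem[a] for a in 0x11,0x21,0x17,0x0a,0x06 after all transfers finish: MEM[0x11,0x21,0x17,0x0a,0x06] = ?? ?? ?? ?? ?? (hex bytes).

MEM[0x11,0x21,0x17,0x0a,0x06] = 32 c9 8a 06 a1

#0 dst[0x01+7] := {0xf5,0x8a,0xfc,0x1d,0xf6,0x18,0xa0}
#1 dst[0x14+5] := {0xc9,0x06,0xf5,0x8a,0xfc}
#2 dst[0x1f+3] := {0xd3,0xf9,0xc9}
#3 dst[0x08+5] := {0xf9,0xc9,0x06,0xf5,0x8a}
#4 dst[0x05+4] := {0xd0,0xa1,0x40,0x39}
query mem[0x11]=0x32, mem[0x21]=0xc9, mem[0x17]=0x8a, mem[0x0a]=0x06, mem[0x06]=0xa1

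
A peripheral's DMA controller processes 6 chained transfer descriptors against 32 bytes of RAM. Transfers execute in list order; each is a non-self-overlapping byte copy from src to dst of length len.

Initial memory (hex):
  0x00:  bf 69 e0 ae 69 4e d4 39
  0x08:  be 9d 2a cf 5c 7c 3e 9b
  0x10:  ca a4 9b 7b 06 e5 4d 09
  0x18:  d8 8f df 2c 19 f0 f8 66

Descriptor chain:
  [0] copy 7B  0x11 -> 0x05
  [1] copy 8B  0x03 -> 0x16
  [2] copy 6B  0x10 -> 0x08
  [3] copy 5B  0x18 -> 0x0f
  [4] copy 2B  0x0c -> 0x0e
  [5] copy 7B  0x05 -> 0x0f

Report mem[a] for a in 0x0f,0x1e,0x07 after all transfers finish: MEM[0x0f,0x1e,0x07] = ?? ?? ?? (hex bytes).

MEM[0x0f,0x1e,0x07] = a4 f8 7b

#0 dst[0x05+7] := {0xa4,0x9b,0x7b,0x06,0xe5,0x4d,0x09}
#1 dst[0x16+8] := {0xae,0x69,0xa4,0x9b,0x7b,0x06,0xe5,0x4d}
#2 dst[0x08+6] := {0xca,0xa4,0x9b,0x7b,0x06,0xe5}
#3 dst[0x0f+5] := {0xa4,0x9b,0x7b,0x06,0xe5}
#4 dst[0x0e+2] := {0x06,0xe5}
#5 dst[0x0f+7] := {0xa4,0x9b,0x7b,0xca,0xa4,0x9b,0x7b}
query mem[0x0f]=0xa4, mem[0x1e]=0xf8, mem[0x07]=0x7b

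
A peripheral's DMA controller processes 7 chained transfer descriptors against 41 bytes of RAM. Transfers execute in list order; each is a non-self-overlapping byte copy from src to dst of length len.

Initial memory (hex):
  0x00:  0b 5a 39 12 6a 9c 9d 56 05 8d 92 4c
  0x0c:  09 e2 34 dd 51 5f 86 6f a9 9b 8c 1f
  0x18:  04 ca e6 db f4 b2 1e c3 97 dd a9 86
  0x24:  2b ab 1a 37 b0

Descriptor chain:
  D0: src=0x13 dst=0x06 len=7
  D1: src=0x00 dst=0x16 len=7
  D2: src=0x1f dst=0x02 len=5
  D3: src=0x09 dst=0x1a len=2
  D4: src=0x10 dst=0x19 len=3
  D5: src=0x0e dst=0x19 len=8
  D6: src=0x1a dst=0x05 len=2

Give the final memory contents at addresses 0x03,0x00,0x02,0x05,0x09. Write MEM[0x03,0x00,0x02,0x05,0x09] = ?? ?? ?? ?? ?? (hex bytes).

  after D0: wrote 7B at 0x06 = 6fa99b8c1f04ca
  after D1: wrote 7B at 0x16 = 0b5a39126a9c6f
  after D2: wrote 5B at 0x02 = c397dda986
  after D3: wrote 2B at 0x1a = 8c1f
  after D4: wrote 3B at 0x19 = 515f86
  after D5: wrote 8B at 0x19 = 34dd515f866fa99b
  after D6: wrote 2B at 0x05 = dd51
query mem[0x03]=0x97, mem[0x00]=0x0b, mem[0x02]=0xc3, mem[0x05]=0xdd, mem[0x09]=0x8c

MEM[0x03,0x00,0x02,0x05,0x09] = 97 0b c3 dd 8c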